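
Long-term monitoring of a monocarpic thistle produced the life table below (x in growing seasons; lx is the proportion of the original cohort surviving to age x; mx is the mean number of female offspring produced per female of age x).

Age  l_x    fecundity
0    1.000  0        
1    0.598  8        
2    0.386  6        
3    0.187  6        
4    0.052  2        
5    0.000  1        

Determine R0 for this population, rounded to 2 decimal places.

8.33

lx·mx by age: 0, 4.784, 2.316, 1.122, 0.104, 0
R0 = Σ lx·mx = 8.326 → 8.33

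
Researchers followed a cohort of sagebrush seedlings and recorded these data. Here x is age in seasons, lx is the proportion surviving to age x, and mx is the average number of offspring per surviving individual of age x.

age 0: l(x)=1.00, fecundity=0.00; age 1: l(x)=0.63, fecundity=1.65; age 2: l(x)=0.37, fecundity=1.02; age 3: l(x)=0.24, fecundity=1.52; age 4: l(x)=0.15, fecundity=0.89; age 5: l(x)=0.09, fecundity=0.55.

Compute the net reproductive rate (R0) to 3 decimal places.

1.965

lx·mx by age: 0, 1.0395, 0.3774, 0.3648, 0.1335, 0.0495
R0 = Σ lx·mx = 1.9647 → 1.965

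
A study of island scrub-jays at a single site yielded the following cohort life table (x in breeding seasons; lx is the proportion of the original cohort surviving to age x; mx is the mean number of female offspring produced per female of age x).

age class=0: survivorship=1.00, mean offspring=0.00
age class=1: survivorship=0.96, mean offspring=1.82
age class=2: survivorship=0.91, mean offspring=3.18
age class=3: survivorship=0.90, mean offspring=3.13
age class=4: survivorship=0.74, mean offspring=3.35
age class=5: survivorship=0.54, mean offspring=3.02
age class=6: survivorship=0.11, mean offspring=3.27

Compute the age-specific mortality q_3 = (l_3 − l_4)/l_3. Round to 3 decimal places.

0.178

q_3 = (l_3 − l_4) / l_3 = (0.9 − 0.74) / 0.9
     = 0.16 / 0.9 = 0.177778… → 0.178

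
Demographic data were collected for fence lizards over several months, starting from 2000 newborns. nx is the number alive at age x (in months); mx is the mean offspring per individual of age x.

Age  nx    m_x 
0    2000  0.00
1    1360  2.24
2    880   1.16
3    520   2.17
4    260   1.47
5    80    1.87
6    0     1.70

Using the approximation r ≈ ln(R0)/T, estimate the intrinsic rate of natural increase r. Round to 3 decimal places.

lx = nx/n0 = nx/2000: 1, 0.68, 0.44, 0.26, 0.13, 0.04, 0
R0 = Σ lx·mx = 0 + 1.5232 + 0.5104 + 0.5642 + 0.1911 + 0.0748 + 0 = 2.8637
Σ x·lx·mx = 5.375; T = 5.375/2.8637 = 1.87694…
r ≈ ln(R0)/T = ln(2.8637)/1.87694… = 0.56055… → 0.561

0.561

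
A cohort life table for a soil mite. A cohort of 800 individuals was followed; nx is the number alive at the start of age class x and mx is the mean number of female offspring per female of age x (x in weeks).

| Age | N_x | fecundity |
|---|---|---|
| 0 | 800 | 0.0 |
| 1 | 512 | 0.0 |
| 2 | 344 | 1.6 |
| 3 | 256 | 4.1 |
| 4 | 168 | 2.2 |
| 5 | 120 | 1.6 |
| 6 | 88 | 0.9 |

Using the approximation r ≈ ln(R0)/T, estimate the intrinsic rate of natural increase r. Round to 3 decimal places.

0.322

lx = nx/n0 = nx/800: 1, 0.64, 0.43, 0.32, 0.21, 0.15, 0.11
R0 = Σ lx·mx = 0 + 0 + 0.688 + 1.312 + 0.462 + 0.24 + 0.099 = 2.801
Σ x·lx·mx = 8.954; T = 8.954/2.801 = 3.19672…
r ≈ ln(R0)/T = ln(2.801)/3.19672… = 0.3222… → 0.322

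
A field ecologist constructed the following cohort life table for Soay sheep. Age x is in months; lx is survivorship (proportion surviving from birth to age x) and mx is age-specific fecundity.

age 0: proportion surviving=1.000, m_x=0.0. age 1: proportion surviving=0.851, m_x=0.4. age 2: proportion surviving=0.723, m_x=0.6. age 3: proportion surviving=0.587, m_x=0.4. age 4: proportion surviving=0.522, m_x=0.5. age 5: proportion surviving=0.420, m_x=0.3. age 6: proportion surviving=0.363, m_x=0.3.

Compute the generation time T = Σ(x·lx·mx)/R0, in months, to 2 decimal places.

2.82

lx·mx: 0, 0.3404, 0.4338, 0.2348, 0.261, 0.126, 0.1089 → R0 = 1.5049
x·lx·mx: 0, 0.3404, 0.8676, 0.7044, 1.044, 0.63, 0.6534 → Σ = 4.2398
T = 4.2398 / 1.5049 = 2.81733… → 2.82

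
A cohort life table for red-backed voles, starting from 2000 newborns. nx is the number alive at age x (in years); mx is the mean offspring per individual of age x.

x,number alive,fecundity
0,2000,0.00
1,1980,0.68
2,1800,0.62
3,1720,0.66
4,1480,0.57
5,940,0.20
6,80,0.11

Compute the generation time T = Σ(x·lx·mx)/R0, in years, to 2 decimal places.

lx = nx/n0 = nx/2000: 1, 0.99, 0.9, 0.86, 0.74, 0.47, 0.04
lx·mx: 0, 0.6732, 0.558, 0.5676, 0.4218, 0.094, 0.0044 → R0 = 2.319
x·lx·mx: 0, 0.6732, 1.116, 1.7028, 1.6872, 0.47, 0.0264 → Σ = 5.6756
T = 5.6756 / 2.319 = 2.447434… → 2.45

2.45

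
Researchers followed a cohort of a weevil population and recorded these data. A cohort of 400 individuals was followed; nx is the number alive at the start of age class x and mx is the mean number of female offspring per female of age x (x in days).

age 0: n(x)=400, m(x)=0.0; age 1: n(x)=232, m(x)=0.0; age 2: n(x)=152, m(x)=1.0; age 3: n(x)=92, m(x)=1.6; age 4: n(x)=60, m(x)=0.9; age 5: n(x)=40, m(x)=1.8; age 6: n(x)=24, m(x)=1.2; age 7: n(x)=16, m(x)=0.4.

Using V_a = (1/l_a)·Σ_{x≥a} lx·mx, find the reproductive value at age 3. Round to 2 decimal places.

lx = nx/n0 = nx/400: 1, 0.58, 0.38, 0.23, 0.15, 0.1, 0.06, 0.04
lx·mx for x ≥ 3: 0.368, 0.135, 0.18, 0.072, 0.016 → sum = 0.771
V_3 = 0.771 / l_3 = 0.771 / 0.23 = 3.352174… → 3.35

3.35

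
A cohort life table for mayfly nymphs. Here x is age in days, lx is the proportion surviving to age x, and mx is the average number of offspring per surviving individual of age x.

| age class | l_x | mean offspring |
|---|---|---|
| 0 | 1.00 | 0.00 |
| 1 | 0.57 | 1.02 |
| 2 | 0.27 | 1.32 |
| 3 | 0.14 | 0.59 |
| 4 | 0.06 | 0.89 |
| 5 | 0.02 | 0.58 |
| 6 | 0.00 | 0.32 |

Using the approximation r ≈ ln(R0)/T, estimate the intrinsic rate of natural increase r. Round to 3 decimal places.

0.049

R0 = Σ lx·mx = 0 + 0.5814 + 0.3564 + 0.0826 + 0.0534 + 0.0116 + 0 = 1.0854
Σ x·lx·mx = 1.8136; T = 1.8136/1.0854 = 1.6709…
r ≈ ln(R0)/T = ln(1.0854)/1.6709… = 0.04904… → 0.049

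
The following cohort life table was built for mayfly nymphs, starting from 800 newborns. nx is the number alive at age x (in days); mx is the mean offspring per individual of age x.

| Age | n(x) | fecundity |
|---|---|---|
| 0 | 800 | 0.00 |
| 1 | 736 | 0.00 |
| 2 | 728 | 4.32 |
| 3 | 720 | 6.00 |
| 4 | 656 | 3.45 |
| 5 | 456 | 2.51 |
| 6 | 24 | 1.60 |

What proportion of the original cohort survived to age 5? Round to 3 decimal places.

0.570

l_5 = n_5/n_0 = 456/800 = 0.57 → 0.570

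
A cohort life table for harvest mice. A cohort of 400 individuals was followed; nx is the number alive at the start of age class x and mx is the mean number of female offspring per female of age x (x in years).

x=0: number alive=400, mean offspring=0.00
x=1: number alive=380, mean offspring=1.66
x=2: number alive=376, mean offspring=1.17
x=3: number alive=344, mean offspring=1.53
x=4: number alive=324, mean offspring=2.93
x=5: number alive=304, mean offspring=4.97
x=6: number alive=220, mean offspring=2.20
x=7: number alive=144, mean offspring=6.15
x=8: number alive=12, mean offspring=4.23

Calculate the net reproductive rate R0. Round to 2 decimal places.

13.69

lx = nx/n0 = nx/400: 1, 0.95, 0.94, 0.86, 0.81, 0.76, 0.55, 0.36, 0.03
lx·mx by age: 0, 1.577, 1.0998, 1.3158, 2.3733, 3.7772, 1.21, 2.214, 0.1269
R0 = Σ lx·mx = 13.694 → 13.69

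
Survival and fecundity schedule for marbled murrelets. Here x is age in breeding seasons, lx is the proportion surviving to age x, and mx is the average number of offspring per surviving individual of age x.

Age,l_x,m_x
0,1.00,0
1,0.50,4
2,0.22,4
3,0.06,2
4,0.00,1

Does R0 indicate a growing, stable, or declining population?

R0 = Σ lx·mx = 0 + 2 + 0.88 + 0.12 + 0 = 3
R0 > 1, so the population is growing.

growing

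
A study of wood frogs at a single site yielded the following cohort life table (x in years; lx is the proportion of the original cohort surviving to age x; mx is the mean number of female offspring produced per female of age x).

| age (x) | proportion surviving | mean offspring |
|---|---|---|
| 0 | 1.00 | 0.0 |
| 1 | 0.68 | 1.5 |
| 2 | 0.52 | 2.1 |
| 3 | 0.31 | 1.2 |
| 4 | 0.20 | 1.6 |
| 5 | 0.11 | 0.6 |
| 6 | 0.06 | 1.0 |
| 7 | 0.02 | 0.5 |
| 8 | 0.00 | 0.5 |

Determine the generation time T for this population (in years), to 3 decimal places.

2.163

lx·mx: 0, 1.02, 1.092, 0.372, 0.32, 0.066, 0.06, 0.01, 0 → R0 = 2.94
x·lx·mx: 0, 1.02, 2.184, 1.116, 1.28, 0.33, 0.36, 0.07, 0 → Σ = 6.36
T = 6.36 / 2.94 = 2.163265… → 2.163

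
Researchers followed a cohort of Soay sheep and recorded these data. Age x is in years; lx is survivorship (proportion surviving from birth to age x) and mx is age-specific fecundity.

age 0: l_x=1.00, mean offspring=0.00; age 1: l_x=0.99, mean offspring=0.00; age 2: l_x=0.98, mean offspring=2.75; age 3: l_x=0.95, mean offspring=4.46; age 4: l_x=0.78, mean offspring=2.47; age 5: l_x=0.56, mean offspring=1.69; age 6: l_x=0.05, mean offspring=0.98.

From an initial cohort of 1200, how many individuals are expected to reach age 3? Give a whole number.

Expected survivors = N0 · l_3 = 1200 × 0.95 = 1140 → 1140

1140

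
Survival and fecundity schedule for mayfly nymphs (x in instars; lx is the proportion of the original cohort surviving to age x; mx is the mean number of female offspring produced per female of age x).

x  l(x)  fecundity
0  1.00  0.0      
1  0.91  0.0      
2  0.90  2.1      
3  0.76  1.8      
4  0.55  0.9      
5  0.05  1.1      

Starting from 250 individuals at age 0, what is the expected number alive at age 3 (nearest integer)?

190

Expected survivors = N0 · l_3 = 250 × 0.76 = 190 → 190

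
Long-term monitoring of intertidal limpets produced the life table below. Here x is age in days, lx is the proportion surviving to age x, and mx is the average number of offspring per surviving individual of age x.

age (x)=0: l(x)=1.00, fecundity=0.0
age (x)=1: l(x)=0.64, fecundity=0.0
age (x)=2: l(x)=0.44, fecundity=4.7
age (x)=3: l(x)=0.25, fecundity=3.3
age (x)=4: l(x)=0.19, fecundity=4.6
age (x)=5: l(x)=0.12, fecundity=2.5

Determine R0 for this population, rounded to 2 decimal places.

lx·mx by age: 0, 0, 2.068, 0.825, 0.874, 0.3
R0 = Σ lx·mx = 4.067 → 4.07

4.07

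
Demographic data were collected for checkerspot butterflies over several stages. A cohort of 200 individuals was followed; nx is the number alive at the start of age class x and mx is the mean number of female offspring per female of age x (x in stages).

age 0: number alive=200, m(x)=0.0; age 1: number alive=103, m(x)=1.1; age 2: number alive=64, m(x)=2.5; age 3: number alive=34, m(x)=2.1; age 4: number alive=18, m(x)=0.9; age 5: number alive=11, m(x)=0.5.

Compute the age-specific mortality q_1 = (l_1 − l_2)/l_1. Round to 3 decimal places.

0.379

lx = nx/n0 = nx/200: 1, 0.515, 0.32, 0.17, 0.09, 0.055
q_1 = (l_1 − l_2) / l_1 = (0.515 − 0.32) / 0.515
     = 0.195 / 0.515 = 0.378641… → 0.379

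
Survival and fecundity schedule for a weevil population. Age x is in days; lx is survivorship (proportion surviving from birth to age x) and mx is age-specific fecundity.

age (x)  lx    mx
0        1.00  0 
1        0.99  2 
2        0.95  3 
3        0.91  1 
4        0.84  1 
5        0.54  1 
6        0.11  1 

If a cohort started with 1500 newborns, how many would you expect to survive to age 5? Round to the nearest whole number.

Expected survivors = N0 · l_5 = 1500 × 0.54 = 810 → 810

810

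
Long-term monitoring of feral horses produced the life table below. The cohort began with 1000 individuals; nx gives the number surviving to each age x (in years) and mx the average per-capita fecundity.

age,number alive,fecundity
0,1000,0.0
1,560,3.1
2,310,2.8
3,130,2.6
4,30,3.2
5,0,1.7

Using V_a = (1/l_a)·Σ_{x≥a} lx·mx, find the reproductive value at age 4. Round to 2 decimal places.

lx = nx/n0 = nx/1000: 1, 0.56, 0.31, 0.13, 0.03, 0
lx·mx for x ≥ 4: 0.096, 0 → sum = 0.096
V_4 = 0.096 / l_4 = 0.096 / 0.03 = 3.2 → 3.20

3.20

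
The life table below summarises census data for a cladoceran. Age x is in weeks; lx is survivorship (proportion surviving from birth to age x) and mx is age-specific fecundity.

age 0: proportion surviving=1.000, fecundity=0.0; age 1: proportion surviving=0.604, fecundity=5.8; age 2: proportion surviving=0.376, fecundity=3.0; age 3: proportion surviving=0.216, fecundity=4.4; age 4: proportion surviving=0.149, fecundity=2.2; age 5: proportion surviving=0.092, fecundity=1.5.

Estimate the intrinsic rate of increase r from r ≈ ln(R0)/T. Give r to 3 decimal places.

1.026

R0 = Σ lx·mx = 0 + 3.5032 + 1.128 + 0.9504 + 0.3278 + 0.138 = 6.0474
Σ x·lx·mx = 10.6116; T = 10.6116/6.0474 = 1.75474…
r ≈ ln(R0)/T = ln(6.0474)/1.75474… = 1.02558… → 1.026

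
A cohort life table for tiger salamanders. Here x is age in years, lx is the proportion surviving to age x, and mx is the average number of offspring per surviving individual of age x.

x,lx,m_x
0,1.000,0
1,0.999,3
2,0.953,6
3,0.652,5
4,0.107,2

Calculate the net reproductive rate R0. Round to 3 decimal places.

12.189

lx·mx by age: 0, 2.997, 5.718, 3.26, 0.214
R0 = Σ lx·mx = 12.189 → 12.189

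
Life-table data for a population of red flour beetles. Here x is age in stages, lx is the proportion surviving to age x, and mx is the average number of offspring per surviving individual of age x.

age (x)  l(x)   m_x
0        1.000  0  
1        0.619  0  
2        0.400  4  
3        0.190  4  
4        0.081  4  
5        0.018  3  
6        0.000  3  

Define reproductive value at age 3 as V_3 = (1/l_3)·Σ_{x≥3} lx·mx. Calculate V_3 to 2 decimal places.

5.99

lx·mx for x ≥ 3: 0.76, 0.324, 0.054, 0 → sum = 1.138
V_3 = 1.138 / l_3 = 1.138 / 0.19 = 5.989474… → 5.99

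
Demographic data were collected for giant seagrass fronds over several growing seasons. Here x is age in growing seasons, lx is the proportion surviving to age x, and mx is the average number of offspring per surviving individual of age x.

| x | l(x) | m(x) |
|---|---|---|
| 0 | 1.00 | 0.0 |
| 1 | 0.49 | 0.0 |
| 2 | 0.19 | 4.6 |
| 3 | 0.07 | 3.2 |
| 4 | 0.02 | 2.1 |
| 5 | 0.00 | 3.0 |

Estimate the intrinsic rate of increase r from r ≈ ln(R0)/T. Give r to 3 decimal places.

0.058

R0 = Σ lx·mx = 0 + 0 + 0.874 + 0.224 + 0.042 + 0 = 1.14
Σ x·lx·mx = 2.588; T = 2.588/1.14 = 2.27018…
r ≈ ln(R0)/T = ln(1.14)/2.27018… = 0.05772… → 0.058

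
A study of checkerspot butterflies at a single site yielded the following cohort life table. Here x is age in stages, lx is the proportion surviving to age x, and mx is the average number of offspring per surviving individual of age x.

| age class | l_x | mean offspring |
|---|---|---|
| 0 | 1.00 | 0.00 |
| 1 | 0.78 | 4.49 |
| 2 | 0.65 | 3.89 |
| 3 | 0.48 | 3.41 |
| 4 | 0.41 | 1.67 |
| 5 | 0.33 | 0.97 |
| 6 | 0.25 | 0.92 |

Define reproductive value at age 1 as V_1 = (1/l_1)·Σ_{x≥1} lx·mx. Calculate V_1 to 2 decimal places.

11.41

lx·mx for x ≥ 1: 3.5022, 2.5285, 1.6368, 0.6847, 0.3201, 0.23 → sum = 8.9023
V_1 = 8.9023 / l_1 = 8.9023 / 0.78 = 11.413205… → 11.41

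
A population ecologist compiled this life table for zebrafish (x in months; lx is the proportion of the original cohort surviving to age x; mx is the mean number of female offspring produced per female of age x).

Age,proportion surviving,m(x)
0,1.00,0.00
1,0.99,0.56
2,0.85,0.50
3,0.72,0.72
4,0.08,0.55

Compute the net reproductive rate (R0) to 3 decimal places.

1.542

lx·mx by age: 0, 0.5544, 0.425, 0.5184, 0.044
R0 = Σ lx·mx = 1.5418 → 1.542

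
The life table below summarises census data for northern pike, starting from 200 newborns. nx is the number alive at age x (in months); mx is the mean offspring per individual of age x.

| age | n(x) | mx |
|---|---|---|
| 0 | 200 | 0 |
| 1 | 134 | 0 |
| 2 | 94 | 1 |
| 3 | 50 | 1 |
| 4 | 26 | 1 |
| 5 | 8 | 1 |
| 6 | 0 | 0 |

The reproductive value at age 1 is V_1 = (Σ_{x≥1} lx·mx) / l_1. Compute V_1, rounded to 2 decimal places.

1.33

lx = nx/n0 = nx/200: 1, 0.67, 0.47, 0.25, 0.13, 0.04, 0
lx·mx for x ≥ 1: 0, 0.47, 0.25, 0.13, 0.04, 0 → sum = 0.89
V_1 = 0.89 / l_1 = 0.89 / 0.67 = 1.328358… → 1.33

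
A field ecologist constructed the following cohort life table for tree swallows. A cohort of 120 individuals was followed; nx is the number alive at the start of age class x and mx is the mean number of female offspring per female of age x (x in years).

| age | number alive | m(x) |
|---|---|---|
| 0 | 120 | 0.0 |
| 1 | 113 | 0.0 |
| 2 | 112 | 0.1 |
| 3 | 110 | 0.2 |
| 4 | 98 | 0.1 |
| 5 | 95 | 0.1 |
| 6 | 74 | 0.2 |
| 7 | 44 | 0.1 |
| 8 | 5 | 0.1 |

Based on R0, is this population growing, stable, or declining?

declining

lx = nx/n0 = nx/120: 1, 0.94167…, 0.93333…, 0.91667…, 0.81667…, 0.79167…, 0.61667…, 0.36667…, 0.04167…
R0 = Σ lx·mx = 0 + 0 + 0.093333… + 0.183333… + 0.081667… + 0.079167… + 0.123333… + 0.036667… + 0.004167… = 0.601667…
R0 < 1, so the population is declining.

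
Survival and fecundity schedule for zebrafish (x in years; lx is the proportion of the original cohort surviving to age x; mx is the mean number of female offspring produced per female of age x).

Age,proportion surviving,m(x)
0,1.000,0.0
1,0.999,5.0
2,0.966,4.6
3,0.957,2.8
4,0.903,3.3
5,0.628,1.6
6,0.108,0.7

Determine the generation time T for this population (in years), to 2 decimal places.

lx·mx: 0, 4.995, 4.4436, 2.6796, 2.9799, 1.0048, 0.0756 → R0 = 16.1785
x·lx·mx: 0, 4.995, 8.8872, 8.0388, 11.9196, 5.024, 0.4536 → Σ = 39.3182
T = 39.3182 / 16.1785 = 2.430275… → 2.43

2.43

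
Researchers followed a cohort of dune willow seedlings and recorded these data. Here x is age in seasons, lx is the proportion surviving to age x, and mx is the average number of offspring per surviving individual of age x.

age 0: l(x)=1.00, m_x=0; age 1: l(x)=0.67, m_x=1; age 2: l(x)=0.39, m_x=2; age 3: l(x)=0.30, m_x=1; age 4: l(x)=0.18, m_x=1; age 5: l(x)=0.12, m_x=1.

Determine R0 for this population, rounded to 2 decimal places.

lx·mx by age: 0, 0.67, 0.78, 0.3, 0.18, 0.12
R0 = Σ lx·mx = 2.05 → 2.05

2.05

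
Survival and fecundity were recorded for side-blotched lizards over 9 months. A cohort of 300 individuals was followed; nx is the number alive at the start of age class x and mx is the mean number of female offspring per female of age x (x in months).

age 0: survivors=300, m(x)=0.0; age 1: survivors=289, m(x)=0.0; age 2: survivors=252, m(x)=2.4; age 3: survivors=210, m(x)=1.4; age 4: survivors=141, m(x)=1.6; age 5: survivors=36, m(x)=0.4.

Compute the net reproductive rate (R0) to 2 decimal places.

lx = nx/n0 = nx/300: 1, 0.96333…, 0.84, 0.7, 0.47, 0.12
lx·mx by age: 0, 0, 2.016, 0.98, 0.752, 0.048
R0 = Σ lx·mx = 3.796… → 3.80

3.80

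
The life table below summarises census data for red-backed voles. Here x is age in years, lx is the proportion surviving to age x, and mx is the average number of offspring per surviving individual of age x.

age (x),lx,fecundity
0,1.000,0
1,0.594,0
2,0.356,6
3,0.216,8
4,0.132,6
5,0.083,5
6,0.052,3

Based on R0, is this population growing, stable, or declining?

R0 = Σ lx·mx = 0 + 0 + 2.136 + 1.728 + 0.792 + 0.415 + 0.156 = 5.227
R0 > 1, so the population is growing.

growing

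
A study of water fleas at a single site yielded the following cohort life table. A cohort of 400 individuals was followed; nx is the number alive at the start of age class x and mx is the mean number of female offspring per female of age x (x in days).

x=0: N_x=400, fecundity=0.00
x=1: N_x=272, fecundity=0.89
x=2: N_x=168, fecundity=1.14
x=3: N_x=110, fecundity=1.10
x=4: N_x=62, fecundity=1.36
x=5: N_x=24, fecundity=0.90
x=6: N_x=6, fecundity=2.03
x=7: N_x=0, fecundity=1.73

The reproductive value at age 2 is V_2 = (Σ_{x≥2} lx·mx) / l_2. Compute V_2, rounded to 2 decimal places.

lx = nx/n0 = nx/400: 1, 0.68, 0.42, 0.275, 0.155, 0.06, 0.015, 0
lx·mx for x ≥ 2: 0.4788, 0.3025, 0.2108, 0.054, 0.03045, 0 → sum = 1.07655
V_2 = 1.07655 / l_2 = 1.07655 / 0.42 = 2.563214… → 2.56

2.56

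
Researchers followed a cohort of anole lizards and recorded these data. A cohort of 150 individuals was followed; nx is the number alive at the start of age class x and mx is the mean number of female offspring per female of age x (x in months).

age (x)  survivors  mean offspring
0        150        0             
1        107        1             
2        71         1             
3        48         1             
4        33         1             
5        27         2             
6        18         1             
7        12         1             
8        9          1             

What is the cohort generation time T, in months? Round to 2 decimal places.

lx = nx/n0 = nx/150: 1, 0.71333…, 0.47333…, 0.32, 0.22, 0.18, 0.12, 0.08, 0.06
lx·mx: 0, 0.713333…, 0.473333…, 0.32, 0.22, 0.36, 0.12, 0.08, 0.06 → R0 = 2.346667…
x·lx·mx: 0, 0.713333…, 0.946667…, 0.96, 0.88, 1.8, 0.72, 0.56, 0.48 → Σ = 7.06…
T = 7.06… / 2.346667… = 3.008523… → 3.01

3.01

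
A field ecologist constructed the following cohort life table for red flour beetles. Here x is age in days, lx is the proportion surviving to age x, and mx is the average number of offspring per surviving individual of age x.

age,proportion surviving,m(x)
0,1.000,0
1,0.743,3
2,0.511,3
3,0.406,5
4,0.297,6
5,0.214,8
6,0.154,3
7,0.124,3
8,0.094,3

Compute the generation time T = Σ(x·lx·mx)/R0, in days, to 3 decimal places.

3.336

lx·mx: 0, 2.229, 1.533, 2.03, 1.782, 1.712, 0.462, 0.372, 0.282 → R0 = 10.402
x·lx·mx: 0, 2.229, 3.066, 6.09, 7.128, 8.56, 2.772, 2.604, 2.256 → Σ = 34.705
T = 34.705 / 10.402 = 3.336378… → 3.336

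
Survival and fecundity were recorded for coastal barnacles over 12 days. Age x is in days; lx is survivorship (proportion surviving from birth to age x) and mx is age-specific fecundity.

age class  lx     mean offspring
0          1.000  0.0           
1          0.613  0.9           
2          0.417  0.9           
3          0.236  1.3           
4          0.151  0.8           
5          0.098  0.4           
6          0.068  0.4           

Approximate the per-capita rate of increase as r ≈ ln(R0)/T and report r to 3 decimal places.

R0 = Σ lx·mx = 0 + 0.5517 + 0.3753 + 0.3068 + 0.1208 + 0.0392 + 0.0272 = 1.421
Σ x·lx·mx = 3.0651; T = 3.0651/1.421 = 2.157…
r ≈ ln(R0)/T = ln(1.421)/2.157… = 0.16289… → 0.163

0.163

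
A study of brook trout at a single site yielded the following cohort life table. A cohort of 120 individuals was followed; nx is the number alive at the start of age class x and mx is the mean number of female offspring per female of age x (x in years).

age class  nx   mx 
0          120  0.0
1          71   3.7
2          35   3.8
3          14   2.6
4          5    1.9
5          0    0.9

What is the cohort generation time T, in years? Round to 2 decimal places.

lx = nx/n0 = nx/120: 1, 0.59167…, 0.29167…, 0.11667…, 0.04167…, 0
lx·mx: 0, 2.189167…, 1.108333…, 0.303333…, 0.079167…, 0 → R0 = 3.68…
x·lx·mx: 0, 2.189167…, 2.216667…, 0.91…, 0.316667…, 0 → Σ = 5.6325…
T = 5.6325… / 3.68… = 1.530571… → 1.53

1.53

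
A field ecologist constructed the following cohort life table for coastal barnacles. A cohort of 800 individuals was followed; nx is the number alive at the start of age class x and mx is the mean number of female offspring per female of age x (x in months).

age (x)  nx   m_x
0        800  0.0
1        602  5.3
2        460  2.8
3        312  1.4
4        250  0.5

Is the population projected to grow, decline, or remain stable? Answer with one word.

growing

lx = nx/n0 = nx/800: 1, 0.7525, 0.575, 0.39, 0.3125
R0 = Σ lx·mx = 0 + 3.98825 + 1.61 + 0.546 + 0.15625 = 6.3005
R0 > 1, so the population is growing.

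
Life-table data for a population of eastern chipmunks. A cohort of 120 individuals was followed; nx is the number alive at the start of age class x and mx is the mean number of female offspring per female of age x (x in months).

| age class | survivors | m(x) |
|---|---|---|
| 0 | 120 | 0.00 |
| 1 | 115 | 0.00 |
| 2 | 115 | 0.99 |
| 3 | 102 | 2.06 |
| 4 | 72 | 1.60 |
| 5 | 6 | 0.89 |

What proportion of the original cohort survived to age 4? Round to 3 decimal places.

0.600

l_4 = n_4/n_0 = 72/120 = 0.6 → 0.600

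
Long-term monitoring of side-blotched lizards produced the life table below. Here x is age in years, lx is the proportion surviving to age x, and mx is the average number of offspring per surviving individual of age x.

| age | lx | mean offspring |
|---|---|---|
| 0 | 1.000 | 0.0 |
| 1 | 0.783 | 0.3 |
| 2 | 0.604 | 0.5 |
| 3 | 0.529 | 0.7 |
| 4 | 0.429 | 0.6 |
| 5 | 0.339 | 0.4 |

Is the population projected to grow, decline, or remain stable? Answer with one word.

R0 = Σ lx·mx = 0 + 0.2349 + 0.302 + 0.3703 + 0.2574 + 0.1356 = 1.3002
R0 > 1, so the population is growing.

growing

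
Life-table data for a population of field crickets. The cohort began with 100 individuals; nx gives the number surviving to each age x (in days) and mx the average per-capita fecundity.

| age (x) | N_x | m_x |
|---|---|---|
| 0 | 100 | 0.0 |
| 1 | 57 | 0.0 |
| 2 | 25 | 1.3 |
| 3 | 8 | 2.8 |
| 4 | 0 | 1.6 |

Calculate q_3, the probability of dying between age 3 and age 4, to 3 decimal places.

lx = nx/n0 = nx/100: 1, 0.57, 0.25, 0.08, 0
q_3 = (l_3 − l_4) / l_3 = (0.08 − 0) / 0.08
     = 0.08 / 0.08 = 1 → 1.000

1.000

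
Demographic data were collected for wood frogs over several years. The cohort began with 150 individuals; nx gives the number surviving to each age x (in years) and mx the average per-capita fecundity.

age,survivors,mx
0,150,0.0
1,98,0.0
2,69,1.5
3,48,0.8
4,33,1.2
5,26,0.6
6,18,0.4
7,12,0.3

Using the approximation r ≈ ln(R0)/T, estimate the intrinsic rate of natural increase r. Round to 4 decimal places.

0.1082

lx = nx/n0 = nx/150: 1, 0.65333…, 0.46, 0.32, 0.22, 0.17333…, 0.12, 0.08
R0 = Σ lx·mx = 0 + 0 + 0.69 + 0.256 + 0.264 + 0.104… + 0.048 + 0.024 = 1.386…
Σ x·lx·mx = 4.18…; T = 4.18…/1.386… = 3.01587…
r ≈ ln(R0)/T = ln(1.386…)/3.01587… = 0.108235… → 0.1082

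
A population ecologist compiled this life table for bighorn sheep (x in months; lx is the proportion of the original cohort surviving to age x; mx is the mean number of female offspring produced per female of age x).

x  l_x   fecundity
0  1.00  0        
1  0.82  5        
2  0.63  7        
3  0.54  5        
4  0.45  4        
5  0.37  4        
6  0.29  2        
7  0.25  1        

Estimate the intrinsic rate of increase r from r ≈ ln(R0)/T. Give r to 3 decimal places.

1.024

R0 = Σ lx·mx = 0 + 4.1 + 4.41 + 2.7 + 1.8 + 1.48 + 0.58 + 0.25 = 15.32
Σ x·lx·mx = 40.85; T = 40.85/15.32 = 2.66645…
r ≈ ln(R0)/T = ln(15.32)/2.66645… = 1.02352… → 1.024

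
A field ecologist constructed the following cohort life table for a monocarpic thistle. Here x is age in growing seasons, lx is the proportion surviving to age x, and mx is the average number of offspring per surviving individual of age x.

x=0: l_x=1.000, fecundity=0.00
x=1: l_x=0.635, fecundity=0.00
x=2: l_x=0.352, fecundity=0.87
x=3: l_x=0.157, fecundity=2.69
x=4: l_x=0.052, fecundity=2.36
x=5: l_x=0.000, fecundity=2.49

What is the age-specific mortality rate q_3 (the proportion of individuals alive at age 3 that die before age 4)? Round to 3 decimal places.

0.669

q_3 = (l_3 − l_4) / l_3 = (0.157 − 0.052) / 0.157
     = 0.105 / 0.157 = 0.66879… → 0.669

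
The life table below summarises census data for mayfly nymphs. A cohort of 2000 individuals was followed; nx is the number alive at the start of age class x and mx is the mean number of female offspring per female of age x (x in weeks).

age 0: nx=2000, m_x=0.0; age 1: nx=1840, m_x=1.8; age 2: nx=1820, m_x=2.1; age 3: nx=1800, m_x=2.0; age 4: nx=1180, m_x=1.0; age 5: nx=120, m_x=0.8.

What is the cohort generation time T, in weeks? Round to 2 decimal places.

2.24

lx = nx/n0 = nx/2000: 1, 0.92, 0.91, 0.9, 0.59, 0.06
lx·mx: 0, 1.656, 1.911, 1.8, 0.59, 0.048 → R0 = 6.005
x·lx·mx: 0, 1.656, 3.822, 5.4, 2.36, 0.24 → Σ = 13.478
T = 13.478 / 6.005 = 2.244463… → 2.24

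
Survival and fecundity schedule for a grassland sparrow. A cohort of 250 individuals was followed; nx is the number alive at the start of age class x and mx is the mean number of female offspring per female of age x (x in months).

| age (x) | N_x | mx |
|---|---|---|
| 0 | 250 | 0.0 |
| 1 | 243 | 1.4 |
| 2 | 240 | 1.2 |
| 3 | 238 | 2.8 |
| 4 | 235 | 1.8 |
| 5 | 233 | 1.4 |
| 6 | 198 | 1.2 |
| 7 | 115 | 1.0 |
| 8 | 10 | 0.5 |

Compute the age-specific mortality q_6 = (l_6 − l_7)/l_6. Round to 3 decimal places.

0.419

lx = nx/n0 = nx/250: 1, 0.972, 0.96, 0.952, 0.94, 0.932, 0.792, 0.46, 0.04
q_6 = (l_6 − l_7) / l_6 = (0.792 − 0.46) / 0.792
     = 0.332 / 0.792 = 0.419192… → 0.419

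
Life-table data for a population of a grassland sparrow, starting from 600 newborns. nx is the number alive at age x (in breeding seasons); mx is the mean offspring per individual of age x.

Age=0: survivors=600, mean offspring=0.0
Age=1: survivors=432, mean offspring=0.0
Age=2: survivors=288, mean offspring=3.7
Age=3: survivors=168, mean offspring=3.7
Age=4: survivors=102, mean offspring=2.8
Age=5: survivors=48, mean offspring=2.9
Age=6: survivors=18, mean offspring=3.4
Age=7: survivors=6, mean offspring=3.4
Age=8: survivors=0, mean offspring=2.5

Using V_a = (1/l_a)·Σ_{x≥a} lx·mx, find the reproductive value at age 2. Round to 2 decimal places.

7.62

lx = nx/n0 = nx/600: 1, 0.72, 0.48, 0.28, 0.17, 0.08, 0.03, 0.01, 0
lx·mx for x ≥ 2: 1.776, 1.036, 0.476, 0.232, 0.102, 0.034, 0 → sum = 3.656
V_2 = 3.656 / l_2 = 3.656 / 0.48 = 7.616667… → 7.62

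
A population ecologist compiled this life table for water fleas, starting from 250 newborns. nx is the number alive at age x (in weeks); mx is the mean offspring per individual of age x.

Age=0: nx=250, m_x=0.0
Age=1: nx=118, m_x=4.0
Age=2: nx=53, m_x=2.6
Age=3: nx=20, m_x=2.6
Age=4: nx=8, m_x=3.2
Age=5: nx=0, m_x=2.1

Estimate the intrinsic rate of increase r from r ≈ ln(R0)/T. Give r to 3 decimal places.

0.691

lx = nx/n0 = nx/250: 1, 0.472, 0.212, 0.08, 0.032, 0
R0 = Σ lx·mx = 0 + 1.888 + 0.5512 + 0.208 + 0.1024 + 0 = 2.7496
Σ x·lx·mx = 4.024; T = 4.024/2.7496 = 1.46349…
r ≈ ln(R0)/T = ln(2.7496)/1.46349… = 0.69113… → 0.691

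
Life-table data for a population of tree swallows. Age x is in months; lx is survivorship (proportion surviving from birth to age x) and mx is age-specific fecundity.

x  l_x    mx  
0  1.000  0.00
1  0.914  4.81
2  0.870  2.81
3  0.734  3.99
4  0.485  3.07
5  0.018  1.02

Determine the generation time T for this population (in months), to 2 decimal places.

2.14

lx·mx: 0, 4.39634, 2.4447, 2.92866, 1.48895, 0.01836 → R0 = 11.27701
x·lx·mx: 0, 4.39634, 4.8894, 8.78598, 5.9558, 0.0918 → Σ = 24.11932
T = 24.11932 / 11.27701 = 2.138805… → 2.14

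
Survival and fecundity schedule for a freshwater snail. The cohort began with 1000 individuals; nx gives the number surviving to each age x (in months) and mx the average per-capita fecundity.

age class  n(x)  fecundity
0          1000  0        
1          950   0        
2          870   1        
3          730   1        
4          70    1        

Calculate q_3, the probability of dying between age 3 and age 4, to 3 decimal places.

lx = nx/n0 = nx/1000: 1, 0.95, 0.87, 0.73, 0.07
q_3 = (l_3 − l_4) / l_3 = (0.73 − 0.07) / 0.73
     = 0.66 / 0.73 = 0.90411… → 0.904

0.904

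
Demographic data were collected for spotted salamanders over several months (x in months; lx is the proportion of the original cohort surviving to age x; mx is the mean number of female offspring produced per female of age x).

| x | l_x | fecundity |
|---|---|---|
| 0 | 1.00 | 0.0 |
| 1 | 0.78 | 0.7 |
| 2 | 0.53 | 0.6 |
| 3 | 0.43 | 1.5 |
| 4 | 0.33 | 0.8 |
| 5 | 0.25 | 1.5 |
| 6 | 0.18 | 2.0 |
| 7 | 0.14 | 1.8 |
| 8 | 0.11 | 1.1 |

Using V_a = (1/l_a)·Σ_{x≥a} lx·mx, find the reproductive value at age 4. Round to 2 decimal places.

4.16

lx·mx for x ≥ 4: 0.264, 0.375, 0.36, 0.252, 0.121 → sum = 1.372
V_4 = 1.372 / l_4 = 1.372 / 0.33 = 4.157576… → 4.16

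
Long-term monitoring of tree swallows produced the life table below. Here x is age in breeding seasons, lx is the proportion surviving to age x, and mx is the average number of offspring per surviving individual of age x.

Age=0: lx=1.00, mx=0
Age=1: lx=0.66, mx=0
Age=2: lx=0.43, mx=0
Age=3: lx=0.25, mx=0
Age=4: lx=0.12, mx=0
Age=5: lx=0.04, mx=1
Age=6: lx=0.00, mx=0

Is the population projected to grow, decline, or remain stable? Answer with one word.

declining

R0 = Σ lx·mx = 0 + 0 + 0 + 0 + 0 + 0.04 + 0 = 0.04
R0 < 1, so the population is declining.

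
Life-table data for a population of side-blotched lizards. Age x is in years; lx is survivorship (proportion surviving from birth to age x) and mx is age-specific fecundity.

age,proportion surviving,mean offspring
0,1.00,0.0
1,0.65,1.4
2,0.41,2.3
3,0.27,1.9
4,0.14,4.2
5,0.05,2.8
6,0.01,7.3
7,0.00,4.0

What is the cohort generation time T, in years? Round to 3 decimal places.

lx·mx: 0, 0.91, 0.943, 0.513, 0.588, 0.14, 0.073, 0 → R0 = 3.167
x·lx·mx: 0, 0.91, 1.886, 1.539, 2.352, 0.7, 0.438, 0 → Σ = 7.825
T = 7.825 / 3.167 = 2.470793… → 2.471

2.471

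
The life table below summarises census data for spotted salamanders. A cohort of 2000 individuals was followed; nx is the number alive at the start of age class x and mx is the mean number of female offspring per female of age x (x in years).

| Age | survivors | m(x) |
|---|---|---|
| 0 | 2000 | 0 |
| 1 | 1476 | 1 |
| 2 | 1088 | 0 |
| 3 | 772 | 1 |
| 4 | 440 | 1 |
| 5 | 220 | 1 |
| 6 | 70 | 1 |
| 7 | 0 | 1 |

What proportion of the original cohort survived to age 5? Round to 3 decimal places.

0.110

l_5 = n_5/n_0 = 220/2000 = 0.11 → 0.110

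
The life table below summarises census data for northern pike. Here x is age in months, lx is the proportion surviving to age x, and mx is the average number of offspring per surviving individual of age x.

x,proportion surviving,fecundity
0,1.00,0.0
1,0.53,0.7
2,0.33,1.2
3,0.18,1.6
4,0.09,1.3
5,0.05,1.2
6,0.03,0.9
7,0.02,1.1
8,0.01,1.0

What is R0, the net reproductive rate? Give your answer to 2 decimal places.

lx·mx by age: 0, 0.371, 0.396, 0.288, 0.117, 0.06, 0.027, 0.022, 0.01
R0 = Σ lx·mx = 1.291 → 1.29

1.29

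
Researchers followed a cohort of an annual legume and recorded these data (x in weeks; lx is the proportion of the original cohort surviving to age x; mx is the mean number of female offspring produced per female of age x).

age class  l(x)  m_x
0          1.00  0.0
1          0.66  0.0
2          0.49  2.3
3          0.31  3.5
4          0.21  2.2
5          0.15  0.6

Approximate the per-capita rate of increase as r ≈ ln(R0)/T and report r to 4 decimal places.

R0 = Σ lx·mx = 0 + 0 + 1.127 + 1.085 + 0.462 + 0.09 = 2.764
Σ x·lx·mx = 7.807; T = 7.807/2.764 = 2.82453…
r ≈ ln(R0)/T = ln(2.764)/2.82453… = 0.359946… → 0.3599

0.3599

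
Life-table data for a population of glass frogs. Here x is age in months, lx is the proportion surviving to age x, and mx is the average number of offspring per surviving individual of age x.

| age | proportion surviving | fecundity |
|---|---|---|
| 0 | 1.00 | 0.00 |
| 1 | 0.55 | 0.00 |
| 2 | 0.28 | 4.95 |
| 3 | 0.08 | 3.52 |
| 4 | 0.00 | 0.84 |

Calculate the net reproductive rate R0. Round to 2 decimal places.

1.67

lx·mx by age: 0, 0, 1.386, 0.2816, 0
R0 = Σ lx·mx = 1.6676 → 1.67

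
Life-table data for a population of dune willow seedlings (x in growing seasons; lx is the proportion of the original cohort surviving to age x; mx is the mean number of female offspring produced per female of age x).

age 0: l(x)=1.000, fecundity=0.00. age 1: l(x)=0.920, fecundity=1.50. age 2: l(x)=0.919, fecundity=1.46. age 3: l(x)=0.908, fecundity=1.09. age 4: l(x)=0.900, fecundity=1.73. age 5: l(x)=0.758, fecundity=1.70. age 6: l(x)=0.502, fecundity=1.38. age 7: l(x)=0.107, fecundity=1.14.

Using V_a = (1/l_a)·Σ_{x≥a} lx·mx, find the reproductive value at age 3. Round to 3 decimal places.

5.121

lx·mx for x ≥ 3: 0.98972, 1.557, 1.2886, 0.69276, 0.12198 → sum = 4.65006
V_3 = 4.65006 / l_3 = 4.65006 / 0.908 = 5.121211… → 5.121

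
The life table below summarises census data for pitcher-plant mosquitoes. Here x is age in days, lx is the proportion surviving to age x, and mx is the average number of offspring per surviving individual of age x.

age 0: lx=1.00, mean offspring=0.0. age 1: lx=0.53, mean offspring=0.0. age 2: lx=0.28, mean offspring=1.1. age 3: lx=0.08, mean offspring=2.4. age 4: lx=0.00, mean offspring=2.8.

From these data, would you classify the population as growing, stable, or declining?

R0 = Σ lx·mx = 0 + 0 + 0.308 + 0.192 + 0 = 0.5
R0 < 1, so the population is declining.

declining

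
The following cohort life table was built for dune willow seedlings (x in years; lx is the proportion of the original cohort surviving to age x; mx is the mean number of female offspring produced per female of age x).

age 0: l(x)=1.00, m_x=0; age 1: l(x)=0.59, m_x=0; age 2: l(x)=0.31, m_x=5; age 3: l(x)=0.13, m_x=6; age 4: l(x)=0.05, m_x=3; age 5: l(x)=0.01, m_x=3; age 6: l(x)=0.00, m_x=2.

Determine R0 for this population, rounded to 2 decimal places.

lx·mx by age: 0, 0, 1.55, 0.78, 0.15, 0.03, 0
R0 = Σ lx·mx = 2.51 → 2.51

2.51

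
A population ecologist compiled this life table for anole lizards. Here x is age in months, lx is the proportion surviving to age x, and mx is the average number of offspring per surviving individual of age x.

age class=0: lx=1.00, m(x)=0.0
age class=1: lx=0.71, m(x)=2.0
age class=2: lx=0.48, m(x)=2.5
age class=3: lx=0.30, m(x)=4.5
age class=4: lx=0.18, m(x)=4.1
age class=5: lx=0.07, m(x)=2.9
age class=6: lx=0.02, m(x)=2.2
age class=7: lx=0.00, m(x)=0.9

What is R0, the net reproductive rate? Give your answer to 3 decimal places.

lx·mx by age: 0, 1.42, 1.2, 1.35, 0.738, 0.203, 0.044, 0
R0 = Σ lx·mx = 4.955 → 4.955

4.955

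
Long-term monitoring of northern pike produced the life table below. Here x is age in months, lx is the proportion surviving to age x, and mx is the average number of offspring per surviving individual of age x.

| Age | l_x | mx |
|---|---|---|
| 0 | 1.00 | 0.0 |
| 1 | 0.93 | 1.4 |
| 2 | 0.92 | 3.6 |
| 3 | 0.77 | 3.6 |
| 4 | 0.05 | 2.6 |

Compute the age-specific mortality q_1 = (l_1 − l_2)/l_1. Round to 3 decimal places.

q_1 = (l_1 − l_2) / l_1 = (0.93 − 0.92) / 0.93
     = 0.01 / 0.93 = 0.010753… → 0.011

0.011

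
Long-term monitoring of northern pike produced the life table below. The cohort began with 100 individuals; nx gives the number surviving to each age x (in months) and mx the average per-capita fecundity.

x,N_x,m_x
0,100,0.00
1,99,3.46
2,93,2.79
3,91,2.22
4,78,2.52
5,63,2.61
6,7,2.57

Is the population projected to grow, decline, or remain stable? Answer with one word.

growing

lx = nx/n0 = nx/100: 1, 0.99, 0.93, 0.91, 0.78, 0.63, 0.07
R0 = Σ lx·mx = 0 + 3.4254 + 2.5947 + 2.0202 + 1.9656 + 1.6443 + 0.1799 = 11.8301
R0 > 1, so the population is growing.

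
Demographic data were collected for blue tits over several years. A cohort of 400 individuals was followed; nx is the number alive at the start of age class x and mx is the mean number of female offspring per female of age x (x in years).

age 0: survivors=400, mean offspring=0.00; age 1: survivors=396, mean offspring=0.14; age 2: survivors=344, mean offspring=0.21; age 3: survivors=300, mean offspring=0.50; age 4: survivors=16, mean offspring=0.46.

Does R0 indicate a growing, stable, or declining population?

lx = nx/n0 = nx/400: 1, 0.99, 0.86, 0.75, 0.04
R0 = Σ lx·mx = 0 + 0.1386 + 0.1806 + 0.375 + 0.0184 = 0.7126
R0 < 1, so the population is declining.

declining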